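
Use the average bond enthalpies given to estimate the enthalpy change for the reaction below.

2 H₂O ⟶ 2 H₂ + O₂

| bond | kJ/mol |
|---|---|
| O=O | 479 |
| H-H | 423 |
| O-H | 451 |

Bonds broken (reactants):
  O-H: 4 × 451 = 1804
  Σ(broken) = 1804 kJ
Bonds formed (products):
  H-H: 2 × 423 = 846
  O=O: 1 × 479 = 479
  Σ(formed) = 1325 kJ
ΔH = Σ(broken) − Σ(formed) = 1804 − 1325 = +479 kJ

ΔH ≈ +479 kJ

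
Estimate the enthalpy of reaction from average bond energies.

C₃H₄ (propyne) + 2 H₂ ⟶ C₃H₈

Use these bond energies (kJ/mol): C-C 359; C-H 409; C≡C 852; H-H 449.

Bonds broken (reactants):
  C≡C: 1 × 852 = 852
  C-C: 1 × 359 = 359
  C-H: 4 × 409 = 1636
  H-H: 2 × 449 = 898
  Σ(broken) = 3745 kJ
Bonds formed (products):
  C-C: 2 × 359 = 718
  C-H: 8 × 409 = 3272
  Σ(formed) = 3990 kJ
ΔH = Σ(broken) − Σ(formed) = 3745 − 3990 = −245 kJ

ΔH ≈ −245 kJ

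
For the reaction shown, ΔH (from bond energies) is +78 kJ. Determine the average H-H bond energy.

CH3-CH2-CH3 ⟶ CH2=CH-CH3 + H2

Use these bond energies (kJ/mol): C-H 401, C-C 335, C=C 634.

D(H-H) ≈ 425 kJ/mol

Let D be the H-H bond energy.
Σ(broken) = 2×335 + 8×401 = 3878
Σ(formed) = 1×335 + 6×401 + 1×634 + 1×D = 3375 + D
ΔH = Σ(broken) − Σ(formed) = (3878) − (3375 + D) = +503 − D
Setting this equal to +78 kJ gives D = 425 kJ/mol.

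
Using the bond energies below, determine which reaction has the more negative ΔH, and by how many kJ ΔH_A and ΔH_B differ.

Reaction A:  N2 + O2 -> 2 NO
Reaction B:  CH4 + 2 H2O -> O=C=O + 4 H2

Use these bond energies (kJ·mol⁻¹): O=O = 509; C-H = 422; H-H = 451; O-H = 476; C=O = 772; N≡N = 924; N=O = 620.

Reaction A:
  Bonds broken (reactants):
    N≡N: 1 × 924 = 924
    O=O: 1 × 509 = 509
    Σ(broken) = 1433 kJ
  Bonds formed (products):
    N=O: 2 × 620 = 1240
    Σ(formed) = 1240 kJ
  ΔH_A = 1433 − 1240 = +193 kJ
Reaction B:
  Bonds broken (reactants):
    C-H: 4 × 422 = 1688
    O-H: 4 × 476 = 1904
    Σ(broken) = 3592 kJ
  Bonds formed (products):
    C=O: 2 × 772 = 1544
    H-H: 4 × 451 = 1804
    Σ(formed) = 3348 kJ
  ΔH_B = 3592 − 3348 = +244 kJ
ΔH_A − ΔH_B = −51 kJ, so reaction A has the more negative ΔH; |ΔH_A − ΔH_B| = 51 kJ.

Reaction A, by 51 kJ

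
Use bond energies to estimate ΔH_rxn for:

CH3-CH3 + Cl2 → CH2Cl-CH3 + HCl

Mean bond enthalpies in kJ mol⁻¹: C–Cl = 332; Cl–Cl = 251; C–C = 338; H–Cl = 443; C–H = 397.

ΔH ≈ −127 kJ

Bonds broken (reactants):
  C–C: 1 × 338 = 338
  C–H: 6 × 397 = 2382
  Cl–Cl: 1 × 251 = 251
  Σ(broken) = 2971 kJ
Bonds formed (products):
  C–C: 1 × 338 = 338
  C–Cl: 1 × 332 = 332
  C–H: 5 × 397 = 1985
  H–Cl: 1 × 443 = 443
  Σ(formed) = 3098 kJ
ΔH = Σ(broken) − Σ(formed) = 2971 − 3098 = −127 kJ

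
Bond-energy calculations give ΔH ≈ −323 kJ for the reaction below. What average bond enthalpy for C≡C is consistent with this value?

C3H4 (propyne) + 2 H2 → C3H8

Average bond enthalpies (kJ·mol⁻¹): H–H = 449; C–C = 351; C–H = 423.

D(C≡C) ≈ 822 kJ/mol

Let D be the C≡C bond energy.
Σ(broken) = 1×D + 1×351 + 4×423 + 2×449 = 2941 + D
Σ(formed) = 2×351 + 8×423 = 4086
ΔH = Σ(broken) − Σ(formed) = (2941 + D) − (4086) = −1145 + D
Setting this equal to −323 kJ gives D = 822 kJ/mol.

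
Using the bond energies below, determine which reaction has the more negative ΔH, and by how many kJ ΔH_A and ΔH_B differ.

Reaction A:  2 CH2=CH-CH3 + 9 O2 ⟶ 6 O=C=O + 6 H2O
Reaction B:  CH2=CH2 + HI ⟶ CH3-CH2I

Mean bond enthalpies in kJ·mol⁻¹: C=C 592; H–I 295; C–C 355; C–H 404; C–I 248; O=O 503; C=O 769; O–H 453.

Reaction A, by 3275 kJ

Reaction A:
  Bonds broken (reactants):
    C–C: 2 × 355 = 710
    C–H: 12 × 404 = 4848
    C=C: 2 × 592 = 1184
    O=O: 9 × 503 = 4527
    Σ(broken) = 11269 kJ
  Bonds formed (products):
    C=O: 12 × 769 = 9228
    O–H: 12 × 453 = 5436
    Σ(formed) = 14664 kJ
  ΔH_A = 11269 − 14664 = −3395 kJ
Reaction B:
  Bonds broken (reactants):
    C–H: 4 × 404 = 1616
    C=C: 1 × 592 = 592
    H–I: 1 × 295 = 295
    Σ(broken) = 2503 kJ
  Bonds formed (products):
    C–C: 1 × 355 = 355
    C–H: 5 × 404 = 2020
    C–I: 1 × 248 = 248
    Σ(formed) = 2623 kJ
  ΔH_B = 2503 − 2623 = −120 kJ
ΔH_A − ΔH_B = −3275 kJ, so reaction A has the more negative ΔH; |ΔH_A − ΔH_B| = 3275 kJ.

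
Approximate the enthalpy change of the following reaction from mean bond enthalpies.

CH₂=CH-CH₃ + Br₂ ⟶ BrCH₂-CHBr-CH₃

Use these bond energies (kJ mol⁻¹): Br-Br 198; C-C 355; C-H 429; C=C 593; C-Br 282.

ΔH ≈ −128 kJ

Bonds broken (reactants):
  Br-Br: 1 × 198 = 198
  C-C: 1 × 355 = 355
  C-H: 6 × 429 = 2574
  C=C: 1 × 593 = 593
  Σ(broken) = 3720 kJ
Bonds formed (products):
  C-Br: 2 × 282 = 564
  C-C: 2 × 355 = 710
  C-H: 6 × 429 = 2574
  Σ(formed) = 3848 kJ
ΔH = Σ(broken) − Σ(formed) = 3720 − 3848 = −128 kJ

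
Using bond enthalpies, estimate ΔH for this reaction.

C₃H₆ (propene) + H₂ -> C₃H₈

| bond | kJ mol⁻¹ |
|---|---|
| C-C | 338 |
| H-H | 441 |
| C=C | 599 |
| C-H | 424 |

Bonds broken (reactants):
  C-C: 1 × 338 = 338
  C-H: 6 × 424 = 2544
  C=C: 1 × 599 = 599
  H-H: 1 × 441 = 441
  Σ(broken) = 3922 kJ
Bonds formed (products):
  C-C: 2 × 338 = 676
  C-H: 8 × 424 = 3392
  Σ(formed) = 4068 kJ
ΔH = Σ(broken) − Σ(formed) = 3922 − 4068 = −146 kJ

ΔH ≈ −146 kJ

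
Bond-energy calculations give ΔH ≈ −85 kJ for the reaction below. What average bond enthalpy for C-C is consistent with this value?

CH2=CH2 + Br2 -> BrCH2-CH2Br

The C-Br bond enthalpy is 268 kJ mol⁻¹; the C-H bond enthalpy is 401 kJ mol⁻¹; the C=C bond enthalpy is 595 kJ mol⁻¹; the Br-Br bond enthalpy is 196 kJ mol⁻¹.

D(C-C) ≈ 340 kJ/mol

Let D be the C-C bond energy.
Σ(broken) = 1×196 + 4×401 + 1×595 = 2395
Σ(formed) = 2×268 + 1×D + 4×401 = 2140 + D
ΔH = Σ(broken) − Σ(formed) = (2395) − (2140 + D) = +255 − D
Setting this equal to −85 kJ gives D = 340 kJ/mol.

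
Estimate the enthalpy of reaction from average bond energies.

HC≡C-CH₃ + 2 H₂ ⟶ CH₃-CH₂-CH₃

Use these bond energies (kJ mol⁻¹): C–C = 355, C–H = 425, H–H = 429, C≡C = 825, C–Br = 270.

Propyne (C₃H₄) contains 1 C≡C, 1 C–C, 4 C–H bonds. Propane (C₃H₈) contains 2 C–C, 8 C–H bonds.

Bonds broken (reactants):
  C≡C: 1 × 825 = 825
  C–C: 1 × 355 = 355
  C–H: 4 × 425 = 1700
  H–H: 2 × 429 = 858
  Σ(broken) = 3738 kJ
Bonds formed (products):
  C–C: 2 × 355 = 710
  C–H: 8 × 425 = 3400
  Σ(formed) = 4110 kJ
ΔH = Σ(broken) − Σ(formed) = 3738 − 4110 = −372 kJ

ΔH ≈ −372 kJ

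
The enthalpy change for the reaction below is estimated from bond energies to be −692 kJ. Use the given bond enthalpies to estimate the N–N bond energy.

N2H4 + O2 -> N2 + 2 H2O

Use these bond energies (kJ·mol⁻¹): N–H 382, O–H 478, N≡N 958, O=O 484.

Let D be the N–N bond energy.
Σ(broken) = 4×382 + 1×D + 1×484 = 2012 + D
Σ(formed) = 1×958 + 4×478 = 2870
ΔH = Σ(broken) − Σ(formed) = (2012 + D) − (2870) = −858 + D
Setting this equal to −692 kJ gives D = 166 kJ/mol.

D(N–N) ≈ 166 kJ/mol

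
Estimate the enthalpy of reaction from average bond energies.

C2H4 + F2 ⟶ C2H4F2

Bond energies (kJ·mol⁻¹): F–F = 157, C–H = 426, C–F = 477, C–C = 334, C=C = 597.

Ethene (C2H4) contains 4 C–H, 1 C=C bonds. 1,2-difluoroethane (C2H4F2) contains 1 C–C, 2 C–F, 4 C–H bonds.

Bonds broken (reactants):
  C–H: 4 × 426 = 1704
  C=C: 1 × 597 = 597
  F–F: 1 × 157 = 157
  Σ(broken) = 2458 kJ
Bonds formed (products):
  C–C: 1 × 334 = 334
  C–F: 2 × 477 = 954
  C–H: 4 × 426 = 1704
  Σ(formed) = 2992 kJ
ΔH = Σ(broken) − Σ(formed) = 2458 − 2992 = −534 kJ

ΔH ≈ −534 kJ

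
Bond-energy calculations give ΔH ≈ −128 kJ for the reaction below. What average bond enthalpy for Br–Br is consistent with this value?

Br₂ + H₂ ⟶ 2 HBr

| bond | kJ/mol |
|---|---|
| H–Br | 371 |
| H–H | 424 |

Let D be the Br–Br bond energy.
Σ(broken) = 1×D + 1×424 = 424 + D
Σ(formed) = 2×371 = 742
ΔH = Σ(broken) − Σ(formed) = (424 + D) − (742) = −318 + D
Setting this equal to −128 kJ gives D = 190 kJ/mol.

D(Br–Br) ≈ 190 kJ/mol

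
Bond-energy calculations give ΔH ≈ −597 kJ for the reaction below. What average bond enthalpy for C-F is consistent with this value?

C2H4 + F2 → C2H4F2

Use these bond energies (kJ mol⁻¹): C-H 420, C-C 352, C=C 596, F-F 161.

D(C-F) ≈ 501 kJ/mol

Let D be the C-F bond energy.
Σ(broken) = 4×420 + 1×596 + 1×161 = 2437
Σ(formed) = 1×352 + 2×D + 4×420 = 2032 + 2D
ΔH = Σ(broken) − Σ(formed) = (2437) − (2032 + 2D) = +405 − 2D
Setting this equal to −597 kJ gives 2D = 1002, so D = 501 kJ/mol.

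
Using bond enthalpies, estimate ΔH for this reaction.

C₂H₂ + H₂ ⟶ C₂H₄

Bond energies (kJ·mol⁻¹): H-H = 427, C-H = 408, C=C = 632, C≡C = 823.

ΔH ≈ −198 kJ

Bonds broken (reactants):
  C≡C: 1 × 823 = 823
  C-H: 2 × 408 = 816
  H-H: 1 × 427 = 427
  Σ(broken) = 2066 kJ
Bonds formed (products):
  C-H: 4 × 408 = 1632
  C=C: 1 × 632 = 632
  Σ(formed) = 2264 kJ
ΔH = Σ(broken) − Σ(formed) = 2066 − 2264 = −198 kJ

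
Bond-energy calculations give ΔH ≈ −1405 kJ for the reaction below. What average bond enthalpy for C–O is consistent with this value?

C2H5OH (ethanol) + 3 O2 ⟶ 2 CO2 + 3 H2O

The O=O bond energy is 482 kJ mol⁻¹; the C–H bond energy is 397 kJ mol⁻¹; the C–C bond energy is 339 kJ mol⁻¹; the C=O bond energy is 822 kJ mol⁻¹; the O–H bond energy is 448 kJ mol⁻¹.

Let D be the C–O bond energy.
Σ(broken) = 1×339 + 5×397 + 1×D + 1×448 + 3×482 = 4218 + D
Σ(formed) = 4×822 + 6×448 = 5976
ΔH = Σ(broken) − Σ(formed) = (4218 + D) − (5976) = −1758 + D
Setting this equal to −1405 kJ gives D = 353 kJ/mol.

D(C–O) ≈ 353 kJ/mol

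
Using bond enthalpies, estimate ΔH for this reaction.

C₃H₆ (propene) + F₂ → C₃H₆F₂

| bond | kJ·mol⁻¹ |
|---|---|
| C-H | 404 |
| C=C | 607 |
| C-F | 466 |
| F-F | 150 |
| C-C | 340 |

Bonds broken (reactants):
  C-C: 1 × 340 = 340
  C-H: 6 × 404 = 2424
  C=C: 1 × 607 = 607
  F-F: 1 × 150 = 150
  Σ(broken) = 3521 kJ
Bonds formed (products):
  C-C: 2 × 340 = 680
  C-F: 2 × 466 = 932
  C-H: 6 × 404 = 2424
  Σ(formed) = 4036 kJ
ΔH = Σ(broken) − Σ(formed) = 3521 − 4036 = −515 kJ

ΔH ≈ −515 kJ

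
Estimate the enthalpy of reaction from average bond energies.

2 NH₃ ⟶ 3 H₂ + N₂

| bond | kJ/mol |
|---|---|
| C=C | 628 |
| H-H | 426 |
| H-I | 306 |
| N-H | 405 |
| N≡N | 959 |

Bonds broken (reactants):
  N-H: 6 × 405 = 2430
  Σ(broken) = 2430 kJ
Bonds formed (products):
  H-H: 3 × 426 = 1278
  N≡N: 1 × 959 = 959
  Σ(formed) = 2237 kJ
ΔH = Σ(broken) − Σ(formed) = 2430 − 2237 = +193 kJ

ΔH ≈ +193 kJ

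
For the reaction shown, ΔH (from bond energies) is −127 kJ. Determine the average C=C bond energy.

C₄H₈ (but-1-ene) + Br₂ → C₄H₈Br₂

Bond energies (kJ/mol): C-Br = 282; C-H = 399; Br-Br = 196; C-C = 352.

D(C=C) ≈ 593 kJ/mol

Let D be the C=C bond energy.
Σ(broken) = 1×196 + 2×352 + 8×399 + 1×D = 4092 + D
Σ(formed) = 2×282 + 3×352 + 8×399 = 4812
ΔH = Σ(broken) − Σ(formed) = (4092 + D) − (4812) = −720 + D
Setting this equal to −127 kJ gives D = 593 kJ/mol.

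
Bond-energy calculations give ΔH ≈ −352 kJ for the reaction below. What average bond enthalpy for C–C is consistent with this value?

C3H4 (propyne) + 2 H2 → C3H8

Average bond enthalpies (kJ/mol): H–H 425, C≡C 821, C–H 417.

Let D be the C–C bond energy.
Σ(broken) = 1×821 + 1×D + 4×417 + 2×425 = 3339 + D
Σ(formed) = 2×D + 8×417 = 3336 + 2D
ΔH = Σ(broken) − Σ(formed) = (3339 + D) − (3336 + 2D) = +3 − D
Setting this equal to −352 kJ gives D = 355 kJ/mol.

D(C–C) ≈ 355 kJ/mol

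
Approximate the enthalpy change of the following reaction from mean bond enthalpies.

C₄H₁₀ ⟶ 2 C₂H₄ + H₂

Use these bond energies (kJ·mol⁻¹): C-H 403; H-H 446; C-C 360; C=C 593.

Bonds broken (reactants):
  C-C: 3 × 360 = 1080
  C-H: 10 × 403 = 4030
  Σ(broken) = 5110 kJ
Bonds formed (products):
  C-H: 8 × 403 = 3224
  C=C: 2 × 593 = 1186
  H-H: 1 × 446 = 446
  Σ(formed) = 4856 kJ
ΔH = Σ(broken) − Σ(formed) = 5110 − 4856 = +254 kJ

ΔH ≈ +254 kJ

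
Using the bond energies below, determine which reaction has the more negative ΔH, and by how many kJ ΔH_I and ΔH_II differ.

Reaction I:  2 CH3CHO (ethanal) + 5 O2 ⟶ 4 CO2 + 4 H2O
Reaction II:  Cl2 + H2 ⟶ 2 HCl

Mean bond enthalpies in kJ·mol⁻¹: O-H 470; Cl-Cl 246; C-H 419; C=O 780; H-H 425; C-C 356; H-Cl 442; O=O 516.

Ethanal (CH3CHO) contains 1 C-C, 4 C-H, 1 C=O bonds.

Reaction I, by 1583 kJ

Reaction I:
  Bonds broken (reactants):
    C-C: 2 × 356 = 712
    C-H: 8 × 419 = 3352
    C=O: 2 × 780 = 1560
    O=O: 5 × 516 = 2580
    Σ(broken) = 8204 kJ
  Bonds formed (products):
    C=O: 8 × 780 = 6240
    O-H: 8 × 470 = 3760
    Σ(formed) = 10000 kJ
  ΔH_I = 8204 − 10000 = −1796 kJ
Reaction II:
  Bonds broken (reactants):
    Cl-Cl: 1 × 246 = 246
    H-H: 1 × 425 = 425
    Σ(broken) = 671 kJ
  Bonds formed (products):
    H-Cl: 2 × 442 = 884
    Σ(formed) = 884 kJ
  ΔH_II = 671 − 884 = −213 kJ
ΔH_I − ΔH_II = −1583 kJ, so reaction I has the more negative ΔH; |ΔH_I − ΔH_II| = 1583 kJ.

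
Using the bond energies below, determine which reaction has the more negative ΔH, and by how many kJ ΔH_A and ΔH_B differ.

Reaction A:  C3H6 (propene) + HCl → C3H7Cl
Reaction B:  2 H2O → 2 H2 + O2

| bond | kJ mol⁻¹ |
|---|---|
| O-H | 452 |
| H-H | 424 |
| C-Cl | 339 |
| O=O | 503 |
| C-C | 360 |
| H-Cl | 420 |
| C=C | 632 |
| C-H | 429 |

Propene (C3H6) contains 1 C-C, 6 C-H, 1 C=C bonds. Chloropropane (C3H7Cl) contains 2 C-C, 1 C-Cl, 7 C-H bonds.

Reaction A, by 533 kJ

Reaction A:
  Bonds broken (reactants):
    C-C: 1 × 360 = 360
    C-H: 6 × 429 = 2574
    C=C: 1 × 632 = 632
    H-Cl: 1 × 420 = 420
    Σ(broken) = 3986 kJ
  Bonds formed (products):
    C-C: 2 × 360 = 720
    C-Cl: 1 × 339 = 339
    C-H: 7 × 429 = 3003
    Σ(formed) = 4062 kJ
  ΔH_A = 3986 − 4062 = −76 kJ
Reaction B:
  Bonds broken (reactants):
    O-H: 4 × 452 = 1808
    Σ(broken) = 1808 kJ
  Bonds formed (products):
    H-H: 2 × 424 = 848
    O=O: 1 × 503 = 503
    Σ(formed) = 1351 kJ
  ΔH_B = 1808 − 1351 = +457 kJ
ΔH_A − ΔH_B = −533 kJ, so reaction A has the more negative ΔH; |ΔH_A − ΔH_B| = 533 kJ.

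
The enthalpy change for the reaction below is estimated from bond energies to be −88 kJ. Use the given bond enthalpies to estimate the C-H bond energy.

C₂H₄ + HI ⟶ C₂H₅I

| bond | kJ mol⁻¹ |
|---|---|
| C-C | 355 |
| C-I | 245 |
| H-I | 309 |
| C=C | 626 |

Let D be the C-H bond energy.
Σ(broken) = 4×D + 1×626 + 1×309 = 935 + 4D
Σ(formed) = 1×355 + 5×D + 1×245 = 600 + 5D
ΔH = Σ(broken) − Σ(formed) = (935 + 4D) − (600 + 5D) = +335 − D
Setting this equal to −88 kJ gives D = 423 kJ/mol.

D(C-H) ≈ 423 kJ/mol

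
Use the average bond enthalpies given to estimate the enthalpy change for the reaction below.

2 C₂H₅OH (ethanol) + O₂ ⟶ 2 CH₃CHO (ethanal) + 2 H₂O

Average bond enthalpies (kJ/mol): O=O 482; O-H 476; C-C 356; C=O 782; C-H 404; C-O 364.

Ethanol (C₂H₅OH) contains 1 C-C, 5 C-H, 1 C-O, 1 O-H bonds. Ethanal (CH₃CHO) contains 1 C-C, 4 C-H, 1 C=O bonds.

Bonds broken (reactants):
  C-C: 2 × 356 = 712
  C-H: 10 × 404 = 4040
  C-O: 2 × 364 = 728
  O-H: 2 × 476 = 952
  O=O: 1 × 482 = 482
  Σ(broken) = 6914 kJ
Bonds formed (products):
  C-C: 2 × 356 = 712
  C-H: 8 × 404 = 3232
  C=O: 2 × 782 = 1564
  O-H: 4 × 476 = 1904
  Σ(formed) = 7412 kJ
ΔH = Σ(broken) − Σ(formed) = 6914 − 7412 = −498 kJ

ΔH ≈ −498 kJ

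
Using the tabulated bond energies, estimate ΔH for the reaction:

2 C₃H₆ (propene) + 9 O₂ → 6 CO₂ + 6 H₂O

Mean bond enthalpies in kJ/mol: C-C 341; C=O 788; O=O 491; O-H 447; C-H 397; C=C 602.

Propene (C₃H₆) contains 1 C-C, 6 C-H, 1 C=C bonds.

Bonds broken (reactants):
  C-C: 2 × 341 = 682
  C-H: 12 × 397 = 4764
  C=C: 2 × 602 = 1204
  O=O: 9 × 491 = 4419
  Σ(broken) = 11069 kJ
Bonds formed (products):
  C=O: 12 × 788 = 9456
  O-H: 12 × 447 = 5364
  Σ(formed) = 14820 kJ
ΔH = Σ(broken) − Σ(formed) = 11069 − 14820 = −3751 kJ

ΔH ≈ −3751 kJ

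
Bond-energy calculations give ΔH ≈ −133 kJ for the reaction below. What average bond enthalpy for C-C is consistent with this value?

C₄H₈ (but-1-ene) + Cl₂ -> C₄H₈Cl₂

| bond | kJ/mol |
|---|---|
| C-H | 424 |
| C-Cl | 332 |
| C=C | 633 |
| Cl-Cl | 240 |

Let D be the C-C bond energy.
Σ(broken) = 2×D + 8×424 + 1×633 + 1×240 = 4265 + 2D
Σ(formed) = 3×D + 2×332 + 8×424 = 4056 + 3D
ΔH = Σ(broken) − Σ(formed) = (4265 + 2D) − (4056 + 3D) = +209 − D
Setting this equal to −133 kJ gives D = 342 kJ/mol.

D(C-C) ≈ 342 kJ/mol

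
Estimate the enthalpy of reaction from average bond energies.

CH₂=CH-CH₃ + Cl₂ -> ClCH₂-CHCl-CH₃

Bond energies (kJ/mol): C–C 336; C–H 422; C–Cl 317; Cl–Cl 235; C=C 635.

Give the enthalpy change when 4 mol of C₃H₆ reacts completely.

ΔH = −400 kJ

Bonds broken (reactants):
  C–C: 1 × 336 = 336
  C–H: 6 × 422 = 2532
  C=C: 1 × 635 = 635
  Cl–Cl: 1 × 235 = 235
  Σ(broken) = 3738 kJ
Bonds formed (products):
  C–C: 2 × 336 = 672
  C–Cl: 2 × 317 = 634
  C–H: 6 × 422 = 2532
  Σ(formed) = 3838 kJ
ΔH = Σ(broken) − Σ(formed) = 3738 − 3838 = −100 kJ
For 4× the reaction as written: 4 × (−100) = −400 kJ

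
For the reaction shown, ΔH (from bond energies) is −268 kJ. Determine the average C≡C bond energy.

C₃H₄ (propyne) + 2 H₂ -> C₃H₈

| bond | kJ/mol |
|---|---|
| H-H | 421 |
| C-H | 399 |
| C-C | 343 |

D(C≡C) ≈ 829 kJ/mol

Let D be the C≡C bond energy.
Σ(broken) = 1×D + 1×343 + 4×399 + 2×421 = 2781 + D
Σ(formed) = 2×343 + 8×399 = 3878
ΔH = Σ(broken) − Σ(formed) = (2781 + D) − (3878) = −1097 + D
Setting this equal to −268 kJ gives D = 829 kJ/mol.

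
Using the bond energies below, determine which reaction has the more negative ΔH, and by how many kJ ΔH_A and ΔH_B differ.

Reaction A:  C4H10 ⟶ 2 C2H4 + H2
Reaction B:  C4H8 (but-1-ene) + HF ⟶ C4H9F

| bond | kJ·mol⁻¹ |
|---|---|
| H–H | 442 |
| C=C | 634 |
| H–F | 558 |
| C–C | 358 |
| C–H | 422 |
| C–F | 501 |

Reaction A:
  Bonds broken (reactants):
    C–C: 3 × 358 = 1074
    C–H: 10 × 422 = 4220
    Σ(broken) = 5294 kJ
  Bonds formed (products):
    C–H: 8 × 422 = 3376
    C=C: 2 × 634 = 1268
    H–H: 1 × 442 = 442
    Σ(formed) = 5086 kJ
  ΔH_A = 5294 − 5086 = +208 kJ
Reaction B:
  Bonds broken (reactants):
    C–C: 2 × 358 = 716
    C–H: 8 × 422 = 3376
    C=C: 1 × 634 = 634
    H–F: 1 × 558 = 558
    Σ(broken) = 5284 kJ
  Bonds formed (products):
    C–C: 3 × 358 = 1074
    C–F: 1 × 501 = 501
    C–H: 9 × 422 = 3798
    Σ(formed) = 5373 kJ
  ΔH_B = 5284 − 5373 = −89 kJ
ΔH_A − ΔH_B = +297 kJ, so reaction B has the more negative ΔH; |ΔH_A − ΔH_B| = 297 kJ.

Reaction B, by 297 kJ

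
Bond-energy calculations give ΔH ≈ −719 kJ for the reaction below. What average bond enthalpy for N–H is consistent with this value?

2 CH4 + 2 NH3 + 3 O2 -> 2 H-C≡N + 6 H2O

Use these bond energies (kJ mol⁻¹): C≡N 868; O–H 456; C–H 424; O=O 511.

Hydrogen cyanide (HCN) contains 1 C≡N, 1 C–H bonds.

Let D be the N–H bond energy.
Σ(broken) = 8×424 + 6×D + 3×511 = 4925 + 6D
Σ(formed) = 2×868 + 2×424 + 12×456 = 8056
ΔH = Σ(broken) − Σ(formed) = (4925 + 6D) − (8056) = −3131 + 6D
Setting this equal to −719 kJ gives 6D = 2412, so D = 402 kJ/mol.

D(N–H) ≈ 402 kJ/mol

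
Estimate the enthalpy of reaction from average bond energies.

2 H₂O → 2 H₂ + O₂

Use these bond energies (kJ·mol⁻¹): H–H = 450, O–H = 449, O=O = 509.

Bonds broken (reactants):
  O–H: 4 × 449 = 1796
  Σ(broken) = 1796 kJ
Bonds formed (products):
  H–H: 2 × 450 = 900
  O=O: 1 × 509 = 509
  Σ(formed) = 1409 kJ
ΔH = Σ(broken) − Σ(formed) = 1796 − 1409 = +387 kJ

ΔH ≈ +387 kJ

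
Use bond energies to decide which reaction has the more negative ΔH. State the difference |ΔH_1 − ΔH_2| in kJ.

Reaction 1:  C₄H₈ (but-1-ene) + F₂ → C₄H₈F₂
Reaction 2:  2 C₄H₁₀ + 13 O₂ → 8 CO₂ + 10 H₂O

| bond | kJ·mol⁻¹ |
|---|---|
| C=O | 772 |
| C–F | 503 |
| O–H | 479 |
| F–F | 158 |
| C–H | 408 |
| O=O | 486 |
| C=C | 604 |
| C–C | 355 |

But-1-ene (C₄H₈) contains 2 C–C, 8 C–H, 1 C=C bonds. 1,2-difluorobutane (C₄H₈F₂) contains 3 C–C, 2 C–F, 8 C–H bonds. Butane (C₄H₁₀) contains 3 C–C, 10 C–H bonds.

Reaction 2, by 4725 kJ

Reaction 1:
  Bonds broken (reactants):
    C–C: 2 × 355 = 710
    C–H: 8 × 408 = 3264
    C=C: 1 × 604 = 604
    F–F: 1 × 158 = 158
    Σ(broken) = 4736 kJ
  Bonds formed (products):
    C–C: 3 × 355 = 1065
    C–F: 2 × 503 = 1006
    C–H: 8 × 408 = 3264
    Σ(formed) = 5335 kJ
  ΔH_1 = 4736 − 5335 = −599 kJ
Reaction 2:
  Bonds broken (reactants):
    C–C: 6 × 355 = 2130
    C–H: 20 × 408 = 8160
    O=O: 13 × 486 = 6318
    Σ(broken) = 16608 kJ
  Bonds formed (products):
    C=O: 16 × 772 = 12352
    O–H: 20 × 479 = 9580
    Σ(formed) = 21932 kJ
  ΔH_2 = 16608 − 21932 = −5324 kJ
ΔH_1 − ΔH_2 = +4725 kJ, so reaction 2 has the more negative ΔH; |ΔH_1 − ΔH_2| = 4725 kJ.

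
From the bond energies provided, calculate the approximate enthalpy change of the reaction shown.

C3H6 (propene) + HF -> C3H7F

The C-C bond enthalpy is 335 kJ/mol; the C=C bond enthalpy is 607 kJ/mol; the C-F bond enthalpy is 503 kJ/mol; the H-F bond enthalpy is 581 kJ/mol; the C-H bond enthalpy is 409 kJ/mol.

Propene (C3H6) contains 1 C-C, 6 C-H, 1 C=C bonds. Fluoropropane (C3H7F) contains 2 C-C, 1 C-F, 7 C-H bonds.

ΔH ≈ −59 kJ

Bonds broken (reactants):
  C-C: 1 × 335 = 335
  C-H: 6 × 409 = 2454
  C=C: 1 × 607 = 607
  H-F: 1 × 581 = 581
  Σ(broken) = 3977 kJ
Bonds formed (products):
  C-C: 2 × 335 = 670
  C-F: 1 × 503 = 503
  C-H: 7 × 409 = 2863
  Σ(formed) = 4036 kJ
ΔH = Σ(broken) − Σ(formed) = 3977 − 4036 = −59 kJ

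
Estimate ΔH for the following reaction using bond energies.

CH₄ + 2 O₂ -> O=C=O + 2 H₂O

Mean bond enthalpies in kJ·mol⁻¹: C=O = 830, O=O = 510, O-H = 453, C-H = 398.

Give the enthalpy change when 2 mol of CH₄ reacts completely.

ΔH = −1720 kJ

Bonds broken (reactants):
  C-H: 4 × 398 = 1592
  O=O: 2 × 510 = 1020
  Σ(broken) = 2612 kJ
Bonds formed (products):
  C=O: 2 × 830 = 1660
  O-H: 4 × 453 = 1812
  Σ(formed) = 3472 kJ
ΔH = Σ(broken) − Σ(formed) = 2612 − 3472 = −860 kJ
For 2× the reaction as written: 2 × (−860) = −1720 kJ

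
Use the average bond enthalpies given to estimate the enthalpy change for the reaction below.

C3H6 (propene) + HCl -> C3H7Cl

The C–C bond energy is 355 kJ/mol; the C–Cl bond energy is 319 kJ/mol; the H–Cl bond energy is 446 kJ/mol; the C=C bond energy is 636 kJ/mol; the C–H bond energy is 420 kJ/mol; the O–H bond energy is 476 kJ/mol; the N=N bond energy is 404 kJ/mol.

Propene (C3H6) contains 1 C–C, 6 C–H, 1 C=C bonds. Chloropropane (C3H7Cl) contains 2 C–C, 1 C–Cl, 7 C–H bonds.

Bonds broken (reactants):
  C–C: 1 × 355 = 355
  C–H: 6 × 420 = 2520
  C=C: 1 × 636 = 636
  H–Cl: 1 × 446 = 446
  Σ(broken) = 3957 kJ
Bonds formed (products):
  C–C: 2 × 355 = 710
  C–Cl: 1 × 319 = 319
  C–H: 7 × 420 = 2940
  Σ(formed) = 3969 kJ
ΔH = Σ(broken) − Σ(formed) = 3957 − 3969 = −12 kJ

ΔH ≈ −12 kJ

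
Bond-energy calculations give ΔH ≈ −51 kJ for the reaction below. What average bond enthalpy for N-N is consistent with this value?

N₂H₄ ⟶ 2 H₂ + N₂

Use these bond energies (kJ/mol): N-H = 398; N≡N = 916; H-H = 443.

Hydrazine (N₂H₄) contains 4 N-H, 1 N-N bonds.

D(N-N) ≈ 159 kJ/mol

Let D be the N-N bond energy.
Σ(broken) = 4×398 + 1×D = 1592 + D
Σ(formed) = 2×443 + 1×916 = 1802
ΔH = Σ(broken) − Σ(formed) = (1592 + D) − (1802) = −210 + D
Setting this equal to −51 kJ gives D = 159 kJ/mol.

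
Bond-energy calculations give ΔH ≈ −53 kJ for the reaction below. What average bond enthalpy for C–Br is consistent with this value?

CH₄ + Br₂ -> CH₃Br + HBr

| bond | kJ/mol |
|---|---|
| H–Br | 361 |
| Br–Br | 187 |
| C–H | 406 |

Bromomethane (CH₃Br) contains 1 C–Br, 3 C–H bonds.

D(C–Br) ≈ 285 kJ/mol

Let D be the C–Br bond energy.
Σ(broken) = 1×187 + 4×406 = 1811
Σ(formed) = 1×D + 3×406 + 1×361 = 1579 + D
ΔH = Σ(broken) − Σ(formed) = (1811) − (1579 + D) = +232 − D
Setting this equal to −53 kJ gives D = 285 kJ/mol.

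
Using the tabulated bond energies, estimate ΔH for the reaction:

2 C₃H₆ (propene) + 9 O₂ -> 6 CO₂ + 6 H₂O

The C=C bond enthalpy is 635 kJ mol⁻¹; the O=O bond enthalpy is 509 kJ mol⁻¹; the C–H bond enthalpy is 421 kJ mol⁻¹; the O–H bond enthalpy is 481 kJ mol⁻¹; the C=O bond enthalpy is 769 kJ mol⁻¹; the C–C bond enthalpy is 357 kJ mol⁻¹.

Bonds broken (reactants):
  C–C: 2 × 357 = 714
  C–H: 12 × 421 = 5052
  C=C: 2 × 635 = 1270
  O=O: 9 × 509 = 4581
  Σ(broken) = 11617 kJ
Bonds formed (products):
  C=O: 12 × 769 = 9228
  O–H: 12 × 481 = 5772
  Σ(formed) = 15000 kJ
ΔH = Σ(broken) − Σ(formed) = 11617 − 15000 = −3383 kJ

ΔH ≈ −3383 kJ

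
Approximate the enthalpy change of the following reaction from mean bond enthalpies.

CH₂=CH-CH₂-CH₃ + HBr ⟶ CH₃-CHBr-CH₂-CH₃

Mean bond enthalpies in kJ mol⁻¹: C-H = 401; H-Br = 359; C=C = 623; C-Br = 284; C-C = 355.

ΔH ≈ −58 kJ

Bonds broken (reactants):
  C-C: 2 × 355 = 710
  C-H: 8 × 401 = 3208
  C=C: 1 × 623 = 623
  H-Br: 1 × 359 = 359
  Σ(broken) = 4900 kJ
Bonds formed (products):
  C-Br: 1 × 284 = 284
  C-C: 3 × 355 = 1065
  C-H: 9 × 401 = 3609
  Σ(formed) = 4958 kJ
ΔH = Σ(broken) − Σ(formed) = 4900 − 4958 = −58 kJ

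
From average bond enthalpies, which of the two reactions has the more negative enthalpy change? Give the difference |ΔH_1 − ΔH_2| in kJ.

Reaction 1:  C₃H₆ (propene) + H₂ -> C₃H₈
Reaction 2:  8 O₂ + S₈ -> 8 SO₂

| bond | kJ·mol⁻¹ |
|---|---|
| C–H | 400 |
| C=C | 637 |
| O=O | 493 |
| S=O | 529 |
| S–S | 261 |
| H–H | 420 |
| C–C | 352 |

Reaction 1:
  Bonds broken (reactants):
    C–C: 1 × 352 = 352
    C–H: 6 × 400 = 2400
    C=C: 1 × 637 = 637
    H–H: 1 × 420 = 420
    Σ(broken) = 3809 kJ
  Bonds formed (products):
    C–C: 2 × 352 = 704
    C–H: 8 × 400 = 3200
    Σ(formed) = 3904 kJ
  ΔH_1 = 3809 − 3904 = −95 kJ
Reaction 2:
  Bonds broken (reactants):
    O=O: 8 × 493 = 3944
    S–S: 8 × 261 = 2088
    Σ(broken) = 6032 kJ
  Bonds formed (products):
    S=O: 16 × 529 = 8464
    Σ(formed) = 8464 kJ
  ΔH_2 = 6032 − 8464 = −2432 kJ
ΔH_1 − ΔH_2 = +2337 kJ, so reaction 2 has the more negative ΔH; |ΔH_1 − ΔH_2| = 2337 kJ.

Reaction 2, by 2337 kJ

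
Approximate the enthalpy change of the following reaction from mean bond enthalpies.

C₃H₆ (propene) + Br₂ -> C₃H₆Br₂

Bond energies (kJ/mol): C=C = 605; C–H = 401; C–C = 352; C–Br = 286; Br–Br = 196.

ΔH ≈ −123 kJ

Bonds broken (reactants):
  Br–Br: 1 × 196 = 196
  C–C: 1 × 352 = 352
  C–H: 6 × 401 = 2406
  C=C: 1 × 605 = 605
  Σ(broken) = 3559 kJ
Bonds formed (products):
  C–Br: 2 × 286 = 572
  C–C: 2 × 352 = 704
  C–H: 6 × 401 = 2406
  Σ(formed) = 3682 kJ
ΔH = Σ(broken) − Σ(formed) = 3559 − 3682 = −123 kJ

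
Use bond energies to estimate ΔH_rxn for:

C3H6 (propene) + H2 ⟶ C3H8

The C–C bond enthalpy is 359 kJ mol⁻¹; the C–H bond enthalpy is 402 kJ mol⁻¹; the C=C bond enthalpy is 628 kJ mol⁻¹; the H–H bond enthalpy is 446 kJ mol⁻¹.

ΔH ≈ −89 kJ

Bonds broken (reactants):
  C–C: 1 × 359 = 359
  C–H: 6 × 402 = 2412
  C=C: 1 × 628 = 628
  H–H: 1 × 446 = 446
  Σ(broken) = 3845 kJ
Bonds formed (products):
  C–C: 2 × 359 = 718
  C–H: 8 × 402 = 3216
  Σ(formed) = 3934 kJ
ΔH = Σ(broken) − Σ(formed) = 3845 − 3934 = −89 kJ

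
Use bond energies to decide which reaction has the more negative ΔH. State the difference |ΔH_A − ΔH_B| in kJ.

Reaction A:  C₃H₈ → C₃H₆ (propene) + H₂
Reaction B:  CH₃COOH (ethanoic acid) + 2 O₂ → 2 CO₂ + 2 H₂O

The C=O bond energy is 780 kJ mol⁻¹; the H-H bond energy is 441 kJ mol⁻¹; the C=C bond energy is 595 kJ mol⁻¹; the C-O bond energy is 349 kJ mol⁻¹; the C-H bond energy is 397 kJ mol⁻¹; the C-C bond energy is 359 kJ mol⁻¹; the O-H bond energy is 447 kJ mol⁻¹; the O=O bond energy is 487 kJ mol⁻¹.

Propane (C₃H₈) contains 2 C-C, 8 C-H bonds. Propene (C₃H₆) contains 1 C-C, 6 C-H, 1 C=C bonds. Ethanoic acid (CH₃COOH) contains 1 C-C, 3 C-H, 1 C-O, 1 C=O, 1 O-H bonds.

Reaction B, by 925 kJ

Reaction A:
  Bonds broken (reactants):
    C-C: 2 × 359 = 718
    C-H: 8 × 397 = 3176
    Σ(broken) = 3894 kJ
  Bonds formed (products):
    C-C: 1 × 359 = 359
    C-H: 6 × 397 = 2382
    C=C: 1 × 595 = 595
    H-H: 1 × 441 = 441
    Σ(formed) = 3777 kJ
  ΔH_A = 3894 − 3777 = +117 kJ
Reaction B:
  Bonds broken (reactants):
    C-C: 1 × 359 = 359
    C-H: 3 × 397 = 1191
    C-O: 1 × 349 = 349
    C=O: 1 × 780 = 780
    O-H: 1 × 447 = 447
    O=O: 2 × 487 = 974
    Σ(broken) = 4100 kJ
  Bonds formed (products):
    C=O: 4 × 780 = 3120
    O-H: 4 × 447 = 1788
    Σ(formed) = 4908 kJ
  ΔH_B = 4100 − 4908 = −808 kJ
ΔH_A − ΔH_B = +925 kJ, so reaction B has the more negative ΔH; |ΔH_A − ΔH_B| = 925 kJ.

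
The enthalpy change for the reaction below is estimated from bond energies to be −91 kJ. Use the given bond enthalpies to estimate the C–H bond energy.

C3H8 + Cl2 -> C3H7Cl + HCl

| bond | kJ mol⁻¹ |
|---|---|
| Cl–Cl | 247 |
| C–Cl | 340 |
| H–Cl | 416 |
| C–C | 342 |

D(C–H) ≈ 418 kJ/mol

Let D be the C–H bond energy.
Σ(broken) = 2×342 + 8×D + 1×247 = 931 + 8D
Σ(formed) = 2×342 + 1×340 + 7×D + 1×416 = 1440 + 7D
ΔH = Σ(broken) − Σ(formed) = (931 + 8D) − (1440 + 7D) = −509 + D
Setting this equal to −91 kJ gives D = 418 kJ/mol.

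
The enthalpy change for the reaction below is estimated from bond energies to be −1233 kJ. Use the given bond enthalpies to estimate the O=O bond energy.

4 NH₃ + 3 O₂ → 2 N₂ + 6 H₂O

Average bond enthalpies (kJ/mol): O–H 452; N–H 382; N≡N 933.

D(O=O) ≈ 491 kJ/mol

Let D be the O=O bond energy.
Σ(broken) = 12×382 + 3×D = 4584 + 3D
Σ(formed) = 2×933 + 12×452 = 7290
ΔH = Σ(broken) − Σ(formed) = (4584 + 3D) − (7290) = −2706 + 3D
Setting this equal to −1233 kJ gives 3D = 1473, so D = 491 kJ/mol.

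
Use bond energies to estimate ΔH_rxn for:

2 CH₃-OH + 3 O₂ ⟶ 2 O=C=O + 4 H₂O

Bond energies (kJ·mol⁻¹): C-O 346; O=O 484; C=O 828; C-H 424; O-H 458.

ΔH ≈ −1372 kJ

Bonds broken (reactants):
  C-H: 6 × 424 = 2544
  C-O: 2 × 346 = 692
  O-H: 2 × 458 = 916
  O=O: 3 × 484 = 1452
  Σ(broken) = 5604 kJ
Bonds formed (products):
  C=O: 4 × 828 = 3312
  O-H: 8 × 458 = 3664
  Σ(formed) = 6976 kJ
ΔH = Σ(broken) − Σ(formed) = 5604 − 6976 = −1372 kJ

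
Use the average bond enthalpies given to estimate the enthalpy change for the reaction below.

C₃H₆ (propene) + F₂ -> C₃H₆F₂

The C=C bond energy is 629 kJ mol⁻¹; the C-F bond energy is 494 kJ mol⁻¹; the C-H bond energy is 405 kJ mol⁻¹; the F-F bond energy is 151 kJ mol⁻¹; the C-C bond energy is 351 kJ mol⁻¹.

Bonds broken (reactants):
  C-C: 1 × 351 = 351
  C-H: 6 × 405 = 2430
  C=C: 1 × 629 = 629
  F-F: 1 × 151 = 151
  Σ(broken) = 3561 kJ
Bonds formed (products):
  C-C: 2 × 351 = 702
  C-F: 2 × 494 = 988
  C-H: 6 × 405 = 2430
  Σ(formed) = 4120 kJ
ΔH = Σ(broken) − Σ(formed) = 3561 − 4120 = −559 kJ

ΔH ≈ −559 kJ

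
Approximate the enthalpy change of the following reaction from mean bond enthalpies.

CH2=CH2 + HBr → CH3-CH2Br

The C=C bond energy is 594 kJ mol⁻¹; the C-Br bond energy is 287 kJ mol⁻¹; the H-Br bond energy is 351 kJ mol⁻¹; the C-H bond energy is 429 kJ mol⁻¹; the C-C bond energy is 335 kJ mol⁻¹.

Bonds broken (reactants):
  C-H: 4 × 429 = 1716
  C=C: 1 × 594 = 594
  H-Br: 1 × 351 = 351
  Σ(broken) = 2661 kJ
Bonds formed (products):
  C-Br: 1 × 287 = 287
  C-C: 1 × 335 = 335
  C-H: 5 × 429 = 2145
  Σ(formed) = 2767 kJ
ΔH = Σ(broken) − Σ(formed) = 2661 − 2767 = −106 kJ

ΔH ≈ −106 kJ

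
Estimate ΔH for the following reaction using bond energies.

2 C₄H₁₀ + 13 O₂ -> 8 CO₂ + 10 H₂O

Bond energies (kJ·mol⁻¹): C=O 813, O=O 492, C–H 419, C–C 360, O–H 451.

Bonds broken (reactants):
  C–C: 6 × 360 = 2160
  C–H: 20 × 419 = 8380
  O=O: 13 × 492 = 6396
  Σ(broken) = 16936 kJ
Bonds formed (products):
  C=O: 16 × 813 = 13008
  O–H: 20 × 451 = 9020
  Σ(formed) = 22028 kJ
ΔH = Σ(broken) − Σ(formed) = 16936 − 22028 = −5092 kJ

ΔH ≈ −5092 kJ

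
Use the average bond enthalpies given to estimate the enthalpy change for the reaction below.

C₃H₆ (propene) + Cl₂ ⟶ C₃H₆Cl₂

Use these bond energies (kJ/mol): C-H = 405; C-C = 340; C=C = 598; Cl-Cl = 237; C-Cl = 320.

Bonds broken (reactants):
  C-C: 1 × 340 = 340
  C-H: 6 × 405 = 2430
  C=C: 1 × 598 = 598
  Cl-Cl: 1 × 237 = 237
  Σ(broken) = 3605 kJ
Bonds formed (products):
  C-C: 2 × 340 = 680
  C-Cl: 2 × 320 = 640
  C-H: 6 × 405 = 2430
  Σ(formed) = 3750 kJ
ΔH = Σ(broken) − Σ(formed) = 3605 − 3750 = −145 kJ

ΔH ≈ −145 kJ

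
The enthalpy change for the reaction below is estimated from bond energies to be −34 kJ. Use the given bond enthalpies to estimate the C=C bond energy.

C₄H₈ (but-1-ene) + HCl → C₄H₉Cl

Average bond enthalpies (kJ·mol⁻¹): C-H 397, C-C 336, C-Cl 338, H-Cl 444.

D(C=C) ≈ 593 kJ/mol

Let D be the C=C bond energy.
Σ(broken) = 2×336 + 8×397 + 1×D + 1×444 = 4292 + D
Σ(formed) = 3×336 + 1×338 + 9×397 = 4919
ΔH = Σ(broken) − Σ(formed) = (4292 + D) − (4919) = −627 + D
Setting this equal to −34 kJ gives D = 593 kJ/mol.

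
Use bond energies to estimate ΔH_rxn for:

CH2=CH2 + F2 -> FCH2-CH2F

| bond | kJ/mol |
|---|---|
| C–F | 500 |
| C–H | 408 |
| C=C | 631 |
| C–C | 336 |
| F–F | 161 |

ΔH ≈ −544 kJ

Bonds broken (reactants):
  C–H: 4 × 408 = 1632
  C=C: 1 × 631 = 631
  F–F: 1 × 161 = 161
  Σ(broken) = 2424 kJ
Bonds formed (products):
  C–C: 1 × 336 = 336
  C–F: 2 × 500 = 1000
  C–H: 4 × 408 = 1632
  Σ(formed) = 2968 kJ
ΔH = Σ(broken) − Σ(formed) = 2424 − 2968 = −544 kJ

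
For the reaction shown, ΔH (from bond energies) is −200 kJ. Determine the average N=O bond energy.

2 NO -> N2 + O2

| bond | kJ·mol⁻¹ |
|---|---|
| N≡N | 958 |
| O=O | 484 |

Let D be the N=O bond energy.
Σ(broken) = 2×D = 2D
Σ(formed) = 1×958 + 1×484 = 1442
ΔH = Σ(broken) − Σ(formed) = (2D) − (1442) = −1442 + 2D
Setting this equal to −200 kJ gives 2D = 1242, so D = 621 kJ/mol.

D(N=O) ≈ 621 kJ/mol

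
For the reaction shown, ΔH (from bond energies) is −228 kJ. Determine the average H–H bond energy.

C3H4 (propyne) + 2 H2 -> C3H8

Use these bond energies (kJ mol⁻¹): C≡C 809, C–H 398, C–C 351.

Let D be the H–H bond energy.
Σ(broken) = 1×809 + 1×351 + 4×398 + 2×D = 2752 + 2D
Σ(formed) = 2×351 + 8×398 = 3886
ΔH = Σ(broken) − Σ(formed) = (2752 + 2D) − (3886) = −1134 + 2D
Setting this equal to −228 kJ gives 2D = 906, so D = 453 kJ/mol.

D(H–H) ≈ 453 kJ/mol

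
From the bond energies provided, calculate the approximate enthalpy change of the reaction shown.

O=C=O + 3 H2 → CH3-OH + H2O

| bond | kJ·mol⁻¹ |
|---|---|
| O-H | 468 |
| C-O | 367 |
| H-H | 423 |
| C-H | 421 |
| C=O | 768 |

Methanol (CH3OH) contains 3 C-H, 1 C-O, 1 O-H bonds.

Bonds broken (reactants):
  C=O: 2 × 768 = 1536
  H-H: 3 × 423 = 1269
  Σ(broken) = 2805 kJ
Bonds formed (products):
  C-H: 3 × 421 = 1263
  C-O: 1 × 367 = 367
  O-H: 3 × 468 = 1404
  Σ(formed) = 3034 kJ
ΔH = Σ(broken) − Σ(formed) = 2805 − 3034 = −229 kJ

ΔH ≈ −229 kJ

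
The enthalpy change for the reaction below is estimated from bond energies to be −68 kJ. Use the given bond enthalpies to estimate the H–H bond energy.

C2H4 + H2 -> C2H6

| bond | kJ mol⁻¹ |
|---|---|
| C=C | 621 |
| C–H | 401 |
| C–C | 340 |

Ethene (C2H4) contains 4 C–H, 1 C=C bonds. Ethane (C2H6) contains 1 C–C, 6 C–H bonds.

Let D be the H–H bond energy.
Σ(broken) = 4×401 + 1×621 + 1×D = 2225 + D
Σ(formed) = 1×340 + 6×401 = 2746
ΔH = Σ(broken) − Σ(formed) = (2225 + D) − (2746) = −521 + D
Setting this equal to −68 kJ gives D = 453 kJ/mol.

D(H–H) ≈ 453 kJ/mol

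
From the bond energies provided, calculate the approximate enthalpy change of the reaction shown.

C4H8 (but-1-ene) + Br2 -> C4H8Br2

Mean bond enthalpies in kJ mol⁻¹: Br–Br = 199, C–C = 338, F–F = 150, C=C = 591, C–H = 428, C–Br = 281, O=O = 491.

ΔH ≈ −110 kJ

Bonds broken (reactants):
  Br–Br: 1 × 199 = 199
  C–C: 2 × 338 = 676
  C–H: 8 × 428 = 3424
  C=C: 1 × 591 = 591
  Σ(broken) = 4890 kJ
Bonds formed (products):
  C–Br: 2 × 281 = 562
  C–C: 3 × 338 = 1014
  C–H: 8 × 428 = 3424
  Σ(formed) = 5000 kJ
ΔH = Σ(broken) − Σ(formed) = 4890 − 5000 = −110 kJ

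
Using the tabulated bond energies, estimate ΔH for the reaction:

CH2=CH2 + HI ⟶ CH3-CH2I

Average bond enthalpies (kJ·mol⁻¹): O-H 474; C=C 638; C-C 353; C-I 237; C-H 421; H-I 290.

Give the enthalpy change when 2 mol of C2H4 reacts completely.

ΔH = −166 kJ

Bonds broken (reactants):
  C-H: 4 × 421 = 1684
  C=C: 1 × 638 = 638
  H-I: 1 × 290 = 290
  Σ(broken) = 2612 kJ
Bonds formed (products):
  C-C: 1 × 353 = 353
  C-H: 5 × 421 = 2105
  C-I: 1 × 237 = 237
  Σ(formed) = 2695 kJ
ΔH = Σ(broken) − Σ(formed) = 2612 − 2695 = −83 kJ
For 2× the reaction as written: 2 × (−83) = −166 kJ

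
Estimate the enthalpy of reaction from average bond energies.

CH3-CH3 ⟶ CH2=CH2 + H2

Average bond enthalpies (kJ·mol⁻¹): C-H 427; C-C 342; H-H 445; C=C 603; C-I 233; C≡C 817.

Bonds broken (reactants):
  C-C: 1 × 342 = 342
  C-H: 6 × 427 = 2562
  Σ(broken) = 2904 kJ
Bonds formed (products):
  C-H: 4 × 427 = 1708
  C=C: 1 × 603 = 603
  H-H: 1 × 445 = 445
  Σ(formed) = 2756 kJ
ΔH = Σ(broken) − Σ(formed) = 2904 − 2756 = +148 kJ

ΔH ≈ +148 kJ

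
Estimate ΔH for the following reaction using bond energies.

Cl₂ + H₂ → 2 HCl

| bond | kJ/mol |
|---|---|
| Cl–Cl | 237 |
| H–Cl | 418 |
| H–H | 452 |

Bonds broken (reactants):
  Cl–Cl: 1 × 237 = 237
  H–H: 1 × 452 = 452
  Σ(broken) = 689 kJ
Bonds formed (products):
  H–Cl: 2 × 418 = 836
  Σ(formed) = 836 kJ
ΔH = Σ(broken) − Σ(formed) = 689 − 836 = −147 kJ

ΔH ≈ −147 kJ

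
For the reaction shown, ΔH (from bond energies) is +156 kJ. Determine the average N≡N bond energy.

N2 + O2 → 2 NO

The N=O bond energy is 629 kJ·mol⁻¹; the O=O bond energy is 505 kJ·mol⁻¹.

D(N≡N) ≈ 909 kJ/mol

Let D be the N≡N bond energy.
Σ(broken) = 1×D + 1×505 = 505 + D
Σ(formed) = 2×629 = 1258
ΔH = Σ(broken) − Σ(formed) = (505 + D) − (1258) = −753 + D
Setting this equal to +156 kJ gives D = 909 kJ/mol.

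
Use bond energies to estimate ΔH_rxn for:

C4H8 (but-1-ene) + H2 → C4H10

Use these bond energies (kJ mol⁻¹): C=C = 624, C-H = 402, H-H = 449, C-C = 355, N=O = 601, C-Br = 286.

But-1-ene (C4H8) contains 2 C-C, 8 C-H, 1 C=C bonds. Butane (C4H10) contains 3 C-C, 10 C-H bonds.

ΔH ≈ −86 kJ

Bonds broken (reactants):
  C-C: 2 × 355 = 710
  C-H: 8 × 402 = 3216
  C=C: 1 × 624 = 624
  H-H: 1 × 449 = 449
  Σ(broken) = 4999 kJ
Bonds formed (products):
  C-C: 3 × 355 = 1065
  C-H: 10 × 402 = 4020
  Σ(formed) = 5085 kJ
ΔH = Σ(broken) − Σ(formed) = 4999 − 5085 = −86 kJ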